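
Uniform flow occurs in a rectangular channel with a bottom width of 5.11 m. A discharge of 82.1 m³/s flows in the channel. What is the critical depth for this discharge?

For a rectangular channel, critical depth y_c = (q²/g)^(1/3) where q = Q/b = 82.1/5.11 = 16.07 m²/s.
So y_c = (16.07²/9.81)^(1/3) = 2.97 m.

y_c = 2.97 m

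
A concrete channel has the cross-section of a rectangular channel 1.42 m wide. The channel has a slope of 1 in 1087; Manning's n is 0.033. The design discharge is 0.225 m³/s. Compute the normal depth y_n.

Manning's equation rearranged: A R^(2/3) = nQ / (1·√S) = 0.033 × 0.225 / (√0.00092) = 0.2448.
Trying y = 0.355 m: A R^(2/3) = 0.1929 — too small.
Trying y = 0.507 m: A R^(2/3) = 0.3196 — too large.
Trying y = 0.419 m: A R^(2/3) = 0.2445 — matches.

y_n = 0.419 m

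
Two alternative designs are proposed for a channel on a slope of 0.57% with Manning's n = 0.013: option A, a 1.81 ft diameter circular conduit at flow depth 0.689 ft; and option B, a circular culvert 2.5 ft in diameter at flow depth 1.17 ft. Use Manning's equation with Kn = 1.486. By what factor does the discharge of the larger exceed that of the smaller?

Channel A: For a circular section of diameter D = 1.81 ft at depth y = 0.689 ft, the central angle is θ = 2 arccos(1 − 2y/D) = 2.66 rad. Then A = (D²/8)(θ − sin θ) = 0.8993 ft² and P = Dθ/2 = 2.407 ft. Hydraulic radius R = A/P = 0.8993/2.407 = 0.3736 ft. Q_A = (1.486/0.013)·0.8993·0.3736^(2/3)·√0.0057 = 4.026 ft³/s.
Channel B: For a circular section of diameter D = 2.5 ft at depth y = 1.17 ft, the central angle is θ = 2 arccos(1 − 2y/D) = 3.014 rad. Then A = (D²/8)(θ − sin θ) = 2.255 ft² and P = Dθ/2 = 3.767 ft. Hydraulic radius R = A/P = 2.255/3.767 = 0.5985 ft. Q_B = (1.486/0.013)·2.255·0.5985^(2/3)·√0.0057 = 13.82 ft³/s.
The larger discharge is 13.82 ft³/s and the smaller is 4.026 ft³/s; the ratio is 3.43.

3.43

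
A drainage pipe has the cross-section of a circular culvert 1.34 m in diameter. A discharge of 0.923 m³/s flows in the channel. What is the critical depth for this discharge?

y_c = 0.502 m

At critical depth, Q² T / (g A³) = 1, i.e. A³/T = Q²/g = 0.923²/9.81 = 0.08684.
Trying y = 0.567 m: A³/T = 0.1381 — over.
Trying y = 0.399 m: A³/T = 0.03563 — short.
Trying y = 0.502 m: A³/T = 0.08654 — close enough.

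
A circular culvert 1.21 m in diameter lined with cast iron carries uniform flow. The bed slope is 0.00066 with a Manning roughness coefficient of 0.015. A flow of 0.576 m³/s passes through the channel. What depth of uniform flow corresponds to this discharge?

Manning's equation rearranged: A R^(2/3) = nQ / (1·√S) = 0.015 × 0.576 / (√0.00066) = 0.3363.
At y = 0.624 m: A R^(2/3) = 0.273 — too small.
At y = 0.71 m: A R^(2/3) = 0.3364 — matches.

y_n = 0.71 m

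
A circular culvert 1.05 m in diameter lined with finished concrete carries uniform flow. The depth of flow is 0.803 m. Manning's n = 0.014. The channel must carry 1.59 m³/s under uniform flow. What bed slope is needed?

S = 0.00452

For a circular section of diameter D = 1.05 m at depth y = 0.803 m, the central angle is θ = 2 arccos(1 − 2y/D) = 4.258 rad. Then A = (D²/8)(θ − sin θ) = 0.7106 m² and P = Dθ/2 = 2.235 m.
Hydraulic radius R = A/P = 0.7106/2.235 = 0.3179 m.
From Manning's equation, S = [nQ / (1 A R^(2/3))]² = [0.014 × 1.59 / (1 × 0.7106 × 0.3179^(2/3))]² = 0.00452.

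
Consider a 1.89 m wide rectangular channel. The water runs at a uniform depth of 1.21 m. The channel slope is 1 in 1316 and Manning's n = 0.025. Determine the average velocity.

Flow area A = b·y = 1.89 × 1.21 = 2.287 m². Wetted perimeter P = b + 2y = 1.89 + 2×1.21 = 4.31 m.
Hydraulic radius R = A/P = 2.287/4.31 = 0.5306 m.
From Manning's equation, V = (1/n) R^(2/3) S^(1/2) = (1/0.025) × 0.5306^(2/3) × 0.0007599^(1/2) = 0.723 m/s.

V = 0.723 m/s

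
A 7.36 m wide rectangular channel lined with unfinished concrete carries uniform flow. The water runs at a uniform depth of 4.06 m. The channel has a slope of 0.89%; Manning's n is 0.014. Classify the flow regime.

supercritical

Flow area A = b·y = 7.36 × 4.06 = 29.88 m². Wetted perimeter P = b + 2y = 7.36 + 2×4.06 = 15.48 m.
Hydraulic radius R = A/P = 29.88/15.48 = 1.93 m.
V = (1/n) R^(2/3) √S = (1/0.014) × 1.93^(2/3) × √0.0089 = 10.45 m/s. Hydraulic depth D_h = A/T = 29.88/7.36 = 4.06 m.
Froude number Fr = V/√(g·D_h) = 10.45/√(9.81×4.06) = 1.66, which is greater than 1, so the flow is supercritical.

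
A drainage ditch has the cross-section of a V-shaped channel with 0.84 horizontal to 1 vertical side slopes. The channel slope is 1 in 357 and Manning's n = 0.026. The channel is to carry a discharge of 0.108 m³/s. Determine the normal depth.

Manning's equation rearranged: A R^(2/3) = nQ / (1·√S) = 0.026 × 0.108 / (√0.002801) = 0.05306.
Trying y = 0.405 m: A R^(2/3) = 0.0354 — too small.
Trying y = 0.576 m: A R^(2/3) = 0.09056 — too large.
Trying y = 0.471 m: A R^(2/3) = 0.05295 — close enough.

y_n = 0.471 m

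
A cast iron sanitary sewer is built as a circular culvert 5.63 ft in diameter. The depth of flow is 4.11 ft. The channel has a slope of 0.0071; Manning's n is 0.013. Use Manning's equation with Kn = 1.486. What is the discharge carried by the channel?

For a circular section of diameter D = 5.63 ft at depth y = 4.11 ft, the central angle is θ = 2 arccos(1 − 2y/D) = 4.098 rad. Then A = (D²/8)(θ − sin θ) = 19.47 ft² and P = Dθ/2 = 11.53 ft.
Hydraulic radius R = A/P = 19.47/11.53 = 1.688 ft.
Manning's equation: Q = (1.486/n) A R^(2/3) S^(1/2) = (1.486/0.013) × 19.47 × 1.688^(2/3) × 0.0071^(1/2) = 266 ft³/s.

Q = 266 ft³/s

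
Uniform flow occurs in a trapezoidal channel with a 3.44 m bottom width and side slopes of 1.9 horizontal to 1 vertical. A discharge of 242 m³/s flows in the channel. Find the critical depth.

At critical depth, Q² T / (g A³) = 1, i.e. A³/T = Q²/g = 242²/9.81 = 5970.
Try y = 3.38 m: A³/T = 2274 — low.
Try y = 4.25 m: A³/T = 5983 — close enough.

y_c = 4.25 m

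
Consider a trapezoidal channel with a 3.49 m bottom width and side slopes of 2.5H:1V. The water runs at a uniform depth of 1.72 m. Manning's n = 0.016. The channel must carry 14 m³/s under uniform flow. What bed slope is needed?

S = 0.000262

With bottom width b = 3.49 m and side slope z = 2.5: A = (b + zy)y = (3.49 + 2.5×1.72)×1.72 = 13.4 m²; P = b + 2y√(1+z²) = 3.49 + 2×1.72×2.693 = 12.75 m.
Hydraulic radius R = A/P = 13.4/12.75 = 1.051 m.
From Manning's equation, S = [nQ / (1 A R^(2/3))]² = [0.016 × 14 / (1 × 13.4 × 1.051^(2/3))]² = 0.000262.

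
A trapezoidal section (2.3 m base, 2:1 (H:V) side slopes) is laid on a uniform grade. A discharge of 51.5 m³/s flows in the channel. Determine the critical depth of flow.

At critical depth, Q² T / (g A³) = 1, i.e. A³/T = Q²/g = 51.5²/9.81 = 270.4.
At y = 1.7 m: A³/T = 99.98 — too small.
At y = 2.71 m: A³/T = 696.9 — too large.
At y = 2.17 m: A³/T = 272.4 — close enough.

y_c = 2.17 m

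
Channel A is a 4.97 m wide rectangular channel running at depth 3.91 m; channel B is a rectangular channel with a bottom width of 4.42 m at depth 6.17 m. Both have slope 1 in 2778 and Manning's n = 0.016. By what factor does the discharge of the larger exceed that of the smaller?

1.47

Channel A: Flow area A = b·y = 4.97 × 3.91 = 19.43 m². Wetted perimeter P = b + 2y = 4.97 + 2×3.91 = 12.79 m. Hydraulic radius R = A/P = 19.43/12.79 = 1.519 m. Q_A = (1/0.016)·19.43·1.519^(2/3)·√0.00036 = 30.45 m³/s.
Channel B: Flow area A = b·y = 4.42 × 6.17 = 27.27 m². Wetted perimeter P = b + 2y = 4.42 + 2×6.17 = 16.76 m. Hydraulic radius R = A/P = 27.27/16.76 = 1.627 m. Q_B = (1/0.016)·27.27·1.627^(2/3)·√0.00036 = 44.74 m³/s.
The larger discharge is 44.74 m³/s and the smaller is 30.45 m³/s; the ratio is 1.47.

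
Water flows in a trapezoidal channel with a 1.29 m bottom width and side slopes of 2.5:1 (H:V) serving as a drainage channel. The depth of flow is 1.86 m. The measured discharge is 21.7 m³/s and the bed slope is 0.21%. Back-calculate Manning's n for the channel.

With bottom width b = 1.29 m and side slope z = 2.5: A = (b + zy)y = (1.29 + 2.5×1.86)×1.86 = 11.05 m²; P = b + 2y√(1+z²) = 1.29 + 2×1.86×2.693 = 11.31 m.
Hydraulic radius R = A/P = 11.05/11.31 = 0.9772 m.
Rearranging Manning's equation: n = (1/Q) A R^(2/3) S^(1/2) = (1/21.7) × 11.05 × 0.9772^(2/3) × √0.0021 = 0.023.

n = 0.023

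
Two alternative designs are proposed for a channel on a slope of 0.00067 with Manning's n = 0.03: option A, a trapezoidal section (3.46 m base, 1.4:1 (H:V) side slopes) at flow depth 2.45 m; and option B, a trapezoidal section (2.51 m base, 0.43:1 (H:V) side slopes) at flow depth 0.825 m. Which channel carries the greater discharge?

channel A

Channel A: With bottom width b = 3.46 m and side slope z = 1.4: A = (b + zy)y = (3.46 + 1.4×2.45)×2.45 = 16.88 m²; P = b + 2y√(1+z²) = 3.46 + 2×2.45×1.72 = 11.89 m. Hydraulic radius R = A/P = 16.88/11.89 = 1.42 m. Q_A = (1/0.03)·16.88·1.42^(2/3)·√0.00067 = 18.4 m³/s.
Channel B: With bottom width b = 2.51 m and side slope z = 0.43: A = (b + zy)y = (2.51 + 0.43×0.825)×0.825 = 2.363 m²; P = b + 2y√(1+z²) = 2.51 + 2×0.825×1.089 = 4.306 m. Hydraulic radius R = A/P = 2.363/4.306 = 0.5489 m. Q_B = (1/0.03)·2.363·0.5489^(2/3)·√0.00067 = 1.367 m³/s.
Q_A = 18.4 m³/s vs Q_B = 1.367 m³/s, so channel A carries more.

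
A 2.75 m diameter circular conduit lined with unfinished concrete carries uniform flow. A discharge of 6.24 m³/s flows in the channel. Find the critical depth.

At critical depth, Q² T / (g A³) = 1, i.e. A³/T = Q²/g = 6.24²/9.81 = 3.969.
At y = 0.758 m: A³/T = 0.9613 — too small.
At y = 1.22 m: A³/T = 6.029 — too large.
At y = 1.09 m: A³/T = 3.913 — ≈ 3.969.

y_c = 1.09 m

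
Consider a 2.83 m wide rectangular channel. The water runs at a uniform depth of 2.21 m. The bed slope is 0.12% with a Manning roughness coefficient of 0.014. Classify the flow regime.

subcritical

Flow area A = b·y = 2.83 × 2.21 = 6.254 m². Wetted perimeter P = b + 2y = 2.83 + 2×2.21 = 7.25 m.
Hydraulic radius R = A/P = 6.254/7.25 = 0.8627 m.
V = (1/n) R^(2/3) √S = (1/0.014) × 0.8627^(2/3) × √0.0012 = 2.242 m/s. Hydraulic depth D_h = A/T = 6.254/2.83 = 2.21 m.
Froude number Fr = V/√(g·D_h) = 2.242/√(9.81×2.21) = 0.482, which is less than 1, so the flow is subcritical.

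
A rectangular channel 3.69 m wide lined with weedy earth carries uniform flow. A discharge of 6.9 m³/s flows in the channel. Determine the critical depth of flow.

y_c = 0.709 m

For a rectangular channel, critical depth y_c = (q²/g)^(1/3) where q = Q/b = 6.9/3.69 = 1.87 m²/s.
So y_c = (1.87²/9.81)^(1/3) = 0.709 m.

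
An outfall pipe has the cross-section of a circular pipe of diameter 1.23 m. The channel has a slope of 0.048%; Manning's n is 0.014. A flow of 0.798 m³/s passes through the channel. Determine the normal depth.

Manning's equation rearranged: A R^(2/3) = nQ / (1·√S) = 0.014 × 0.798 / (√0.00048) = 0.5099.
Trying y = 0.648 m: A R^(2/3) = 0.2955 — low.
Trying y = 1.14 m: A R^(2/3) = 0.5818 — high.
Trying y = 0.95 m: A R^(2/3) = 0.5102 — matches.

y_n = 0.95 m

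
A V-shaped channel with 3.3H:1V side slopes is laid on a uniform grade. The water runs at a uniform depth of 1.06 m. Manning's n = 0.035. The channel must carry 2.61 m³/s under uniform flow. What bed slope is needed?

S = 0.0015

For a triangular section with side slope z = 3.3: A = zy² = 3.3×1.06² = 3.708 m²; P = 2y√(1+z²) = 2×1.06×3.448 = 7.31 m.
Hydraulic radius R = A/P = 3.708/7.31 = 0.5072 m.
From Manning's equation, S = [nQ / (1 A R^(2/3))]² = [0.035 × 2.61 / (1 × 3.708 × 0.5072^(2/3))]² = 0.0015.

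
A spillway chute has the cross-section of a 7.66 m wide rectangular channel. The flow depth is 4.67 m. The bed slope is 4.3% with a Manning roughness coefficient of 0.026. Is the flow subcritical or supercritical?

supercritical

Flow area A = b·y = 7.66 × 4.67 = 35.77 m². Wetted perimeter P = b + 2y = 7.66 + 2×4.67 = 17 m.
Hydraulic radius R = A/P = 35.77/17 = 2.104 m.
V = (1/n) R^(2/3) √S = (1/0.026) × 2.104^(2/3) × √0.043 = 13.1 m/s. Hydraulic depth D_h = A/T = 35.77/7.66 = 4.67 m.
Froude number Fr = V/√(g·D_h) = 13.1/√(9.81×4.67) = 1.93, which is greater than 1, so the flow is supercritical.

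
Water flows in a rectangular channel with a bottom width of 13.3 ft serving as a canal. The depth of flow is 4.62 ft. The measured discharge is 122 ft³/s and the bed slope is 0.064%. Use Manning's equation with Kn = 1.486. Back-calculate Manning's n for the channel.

Flow area A = b·y = 13.3 × 4.62 = 61.45 ft². Wetted perimeter P = b + 2y = 13.3 + 2×4.62 = 22.54 ft.
Hydraulic radius R = A/P = 61.45/22.54 = 2.726 ft.
Rearranging Manning's equation: n = (1.486/Q) A R^(2/3) S^(1/2) = (1.486/122) × 61.45 × 2.726^(2/3) × √0.00064 = 0.0369.

n = 0.0369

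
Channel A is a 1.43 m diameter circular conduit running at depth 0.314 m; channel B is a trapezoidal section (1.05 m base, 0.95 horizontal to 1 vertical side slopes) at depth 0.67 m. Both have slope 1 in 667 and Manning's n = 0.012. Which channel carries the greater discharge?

Channel A: For a circular section of diameter D = 1.43 m at depth y = 0.314 m, the central angle is θ = 2 arccos(1 − 2y/D) = 1.951 rad. Then A = (D²/8)(θ − sin θ) = 0.2613 m² and P = Dθ/2 = 1.395 m. Hydraulic radius R = A/P = 0.2613/1.395 = 0.1873 m. Q_A = (1/0.012)·0.2613·0.1873^(2/3)·√0.001499 = 0.276 m³/s.
Channel B: With bottom width b = 1.05 m and side slope z = 0.95: A = (b + zy)y = (1.05 + 0.95×0.67)×0.67 = 1.13 m²; P = b + 2y√(1+z²) = 1.05 + 2×0.67×1.379 = 2.898 m. Hydraulic radius R = A/P = 1.13/2.898 = 0.3899 m. Q_B = (1/0.012)·1.13·0.3899^(2/3)·√0.001499 = 1.946 m³/s.
Q_A = 0.276 m³/s vs Q_B = 1.946 m³/s, so channel B carries more.

channel B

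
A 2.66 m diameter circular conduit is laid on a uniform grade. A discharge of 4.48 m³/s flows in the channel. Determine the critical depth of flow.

At critical depth, Q² T / (g A³) = 1, i.e. A³/T = Q²/g = 4.48²/9.81 = 2.046.
Try y = 1.11 m: A³/T = 4.037 — too large.
Try y = 0.635 m: A³/T = 0.465 — too small.
Try y = 0.93 m: A³/T = 2.044 — close enough.

y_c = 0.93 m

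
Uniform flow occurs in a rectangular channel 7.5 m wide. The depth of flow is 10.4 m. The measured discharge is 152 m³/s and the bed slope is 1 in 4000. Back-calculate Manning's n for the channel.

Flow area A = b·y = 7.5 × 10.4 = 78 m². Wetted perimeter P = b + 2y = 7.5 + 2×10.4 = 28.3 m.
Hydraulic radius R = A/P = 78/28.3 = 2.756 m.
Rearranging Manning's equation: n = (1/Q) A R^(2/3) S^(1/2) = (1/152) × 78 × 2.756^(2/3) × √0.00025 = 0.0159.

n = 0.0159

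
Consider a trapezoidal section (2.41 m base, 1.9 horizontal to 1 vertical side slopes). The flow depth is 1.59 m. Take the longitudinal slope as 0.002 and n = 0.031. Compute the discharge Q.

With bottom width b = 2.41 m and side slope z = 1.9: A = (b + zy)y = (2.41 + 1.9×1.59)×1.59 = 8.635 m²; P = b + 2y√(1+z²) = 2.41 + 2×1.59×2.147 = 9.238 m.
Hydraulic radius R = A/P = 8.635/9.238 = 0.9348 m.
Manning's equation: Q = (1/n) A R^(2/3) S^(1/2) = (1/0.031) × 8.635 × 0.9348^(2/3) × 0.002^(1/2) = 11.9 m³/s.

Q = 11.9 m³/s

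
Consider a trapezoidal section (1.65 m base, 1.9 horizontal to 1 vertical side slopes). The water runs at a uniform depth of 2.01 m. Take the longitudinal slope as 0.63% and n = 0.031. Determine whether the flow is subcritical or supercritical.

With bottom width b = 1.65 m and side slope z = 1.9: A = (b + zy)y = (1.65 + 1.9×2.01)×2.01 = 10.99 m²; P = b + 2y√(1+z²) = 1.65 + 2×2.01×2.147 = 10.28 m.
Hydraulic radius R = A/P = 10.99/10.28 = 1.069 m.
V = (1/n) R^(2/3) √S = (1/0.031) × 1.069^(2/3) × √0.0063 = 2.677 m/s. Hydraulic depth D_h = A/T = 10.99/9.288 = 1.184 m.
Froude number Fr = V/√(g·D_h) = 2.677/√(9.81×1.184) = 0.786, which is less than 1, so the flow is subcritical.

subcritical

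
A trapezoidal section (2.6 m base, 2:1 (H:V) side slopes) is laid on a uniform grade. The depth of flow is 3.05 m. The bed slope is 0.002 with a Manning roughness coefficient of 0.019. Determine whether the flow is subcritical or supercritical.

With bottom width b = 2.6 m and side slope z = 2: A = (b + zy)y = (2.6 + 2×3.05)×3.05 = 26.53 m²; P = b + 2y√(1+z²) = 2.6 + 2×3.05×2.236 = 16.24 m.
Hydraulic radius R = A/P = 26.53/16.24 = 1.634 m.
V = (1/n) R^(2/3) √S = (1/0.019) × 1.634^(2/3) × √0.002 = 3.265 m/s. Hydraulic depth D_h = A/T = 26.53/14.8 = 1.793 m.
Froude number Fr = V/√(g·D_h) = 3.265/√(9.81×1.793) = 0.779, which is less than 1, so the flow is subcritical.

subcritical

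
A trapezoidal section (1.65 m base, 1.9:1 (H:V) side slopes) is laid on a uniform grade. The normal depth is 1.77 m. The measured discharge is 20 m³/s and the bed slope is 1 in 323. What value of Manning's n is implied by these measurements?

n = 0.024

With bottom width b = 1.65 m and side slope z = 1.9: A = (b + zy)y = (1.65 + 1.9×1.77)×1.77 = 8.873 m²; P = b + 2y√(1+z²) = 1.65 + 2×1.77×2.147 = 9.251 m.
Hydraulic radius R = A/P = 8.873/9.251 = 0.9592 m.
Rearranging Manning's equation: n = (1/Q) A R^(2/3) S^(1/2) = (1/20) × 8.873 × 0.9592^(2/3) × √0.003096 = 0.024.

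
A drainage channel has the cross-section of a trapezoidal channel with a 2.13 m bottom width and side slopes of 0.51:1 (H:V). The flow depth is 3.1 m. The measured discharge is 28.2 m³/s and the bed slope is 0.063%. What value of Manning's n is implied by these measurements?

n = 0.012

With bottom width b = 2.13 m and side slope z = 0.51: A = (b + zy)y = (2.13 + 0.51×3.1)×3.1 = 11.5 m²; P = b + 2y√(1+z²) = 2.13 + 2×3.1×1.123 = 9.09 m.
Hydraulic radius R = A/P = 11.5/9.09 = 1.266 m.
Rearranging Manning's equation: n = (1/Q) A R^(2/3) S^(1/2) = (1/28.2) × 11.5 × 1.266^(2/3) × √0.00063 = 0.012.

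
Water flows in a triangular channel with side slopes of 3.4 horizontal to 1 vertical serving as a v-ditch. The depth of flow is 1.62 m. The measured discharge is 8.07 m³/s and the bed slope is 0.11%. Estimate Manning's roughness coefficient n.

n = 0.031

For a triangular section with side slope z = 3.4: A = zy² = 3.4×1.62² = 8.923 m²; P = 2y√(1+z²) = 2×1.62×3.544 = 11.48 m.
Hydraulic radius R = A/P = 8.923/11.48 = 0.7771 m.
Rearranging Manning's equation: n = (1/Q) A R^(2/3) S^(1/2) = (1/8.07) × 8.923 × 0.7771^(2/3) × √0.0011 = 0.031.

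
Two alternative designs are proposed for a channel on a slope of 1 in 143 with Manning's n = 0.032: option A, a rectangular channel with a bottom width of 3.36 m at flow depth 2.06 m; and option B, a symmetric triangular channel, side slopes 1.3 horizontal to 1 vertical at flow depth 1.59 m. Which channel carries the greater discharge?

Channel A: Flow area A = b·y = 3.36 × 2.06 = 6.922 m². Wetted perimeter P = b + 2y = 3.36 + 2×2.06 = 7.48 m. Hydraulic radius R = A/P = 6.922/7.48 = 0.9253 m. Q_A = (1/0.032)·6.922·0.9253^(2/3)·√0.006993 = 17.18 m³/s.
Channel B: For a triangular section with side slope z = 1.3: A = zy² = 1.3×1.59² = 3.287 m²; P = 2y√(1+z²) = 2×1.59×1.64 = 5.216 m. Hydraulic radius R = A/P = 3.287/5.216 = 0.6301 m. Q_B = (1/0.032)·3.287·0.6301^(2/3)·√0.006993 = 6.313 m³/s.
Q_A = 17.18 m³/s vs Q_B = 6.313 m³/s, so channel A carries more.

channel A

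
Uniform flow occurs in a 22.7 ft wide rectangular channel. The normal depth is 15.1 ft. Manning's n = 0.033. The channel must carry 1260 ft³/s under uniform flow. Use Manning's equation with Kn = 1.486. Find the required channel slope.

Flow area A = b·y = 22.7 × 15.1 = 342.8 ft². Wetted perimeter P = b + 2y = 22.7 + 2×15.1 = 52.9 ft.
Hydraulic radius R = A/P = 342.8/52.9 = 6.48 ft.
From Manning's equation, S = [nQ / (1.486 A R^(2/3))]² = [0.033 × 1260 / (1.486 × 342.8 × 6.48^(2/3))]² = 0.000552.

S = 0.000552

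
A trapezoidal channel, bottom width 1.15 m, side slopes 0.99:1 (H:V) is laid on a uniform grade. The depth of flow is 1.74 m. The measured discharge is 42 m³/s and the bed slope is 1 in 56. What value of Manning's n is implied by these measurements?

With bottom width b = 1.15 m and side slope z = 0.99: A = (b + zy)y = (1.15 + 0.99×1.74)×1.74 = 4.998 m²; P = b + 2y√(1+z²) = 1.15 + 2×1.74×1.407 = 6.047 m.
Hydraulic radius R = A/P = 4.998/6.047 = 0.8266 m.
Rearranging Manning's equation: n = (1/Q) A R^(2/3) S^(1/2) = (1/42) × 4.998 × 0.8266^(2/3) × √0.01786 = 0.014.

n = 0.014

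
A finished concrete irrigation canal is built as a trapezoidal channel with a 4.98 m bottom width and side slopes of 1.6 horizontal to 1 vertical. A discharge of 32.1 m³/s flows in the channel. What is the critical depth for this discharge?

y_c = 1.38 m

At critical depth, Q² T / (g A³) = 1, i.e. A³/T = Q²/g = 32.1²/9.81 = 105.
Try y = 1.72 m: A³/T = 224.4 — over.
Try y = 1.38 m: A³/T = 103.9 — close enough.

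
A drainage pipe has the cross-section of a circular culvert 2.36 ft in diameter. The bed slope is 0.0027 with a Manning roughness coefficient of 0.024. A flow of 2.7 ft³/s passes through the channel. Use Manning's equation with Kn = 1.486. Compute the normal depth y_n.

Manning's equation rearranged: A R^(2/3) = nQ / (1.486·√S) = 0.024 × 2.7 / (1.486 × √0.0027) = 0.8392.
Try y = 0.749 ft: A R^(2/3) = 0.6717 — too small.
Try y = 1.04 ft: A R^(2/3) = 1.235 — too large.
Try y = 0.842 ft: A R^(2/3) = 0.8388 — close enough.

y_n = 0.842 ft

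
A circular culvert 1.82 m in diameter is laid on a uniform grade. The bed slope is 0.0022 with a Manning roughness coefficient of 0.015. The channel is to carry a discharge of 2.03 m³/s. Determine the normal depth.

y_n = 0.825 m

Manning's equation rearranged: A R^(2/3) = nQ / (1·√S) = 0.015 × 2.03 / (√0.0022) = 0.6492.
At y = 0.995 m: A R^(2/3) = 0.8927 — over.
At y = 0.825 m: A R^(2/3) = 0.6494 — ≈ 0.6492.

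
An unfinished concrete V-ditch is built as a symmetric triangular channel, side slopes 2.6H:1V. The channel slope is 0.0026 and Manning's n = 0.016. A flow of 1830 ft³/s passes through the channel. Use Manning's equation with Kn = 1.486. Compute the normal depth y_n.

Manning's equation rearranged: A R^(2/3) = nQ / (1.486·√S) = 0.016 × 1830 / (1.486 × √0.0026) = 386.4.
Trying y = 5.81 ft: A R^(2/3) = 170.7 — too small.
Trying y = 8.97 ft: A R^(2/3) = 543.4 — too large.
Trying y = 7.89 ft: A R^(2/3) = 385.9 — ≈ 386.4.

y_n = 7.89 ft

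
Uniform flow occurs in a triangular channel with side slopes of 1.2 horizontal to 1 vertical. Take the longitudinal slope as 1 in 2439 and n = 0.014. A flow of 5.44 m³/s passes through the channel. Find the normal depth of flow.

Manning's equation rearranged: A R^(2/3) = nQ / (1·√S) = 0.014 × 5.44 / (√0.00041) = 3.761.
Trying y = 1.59 m: A R^(2/3) = 2.184 — too small.
Trying y = 2.42 m: A R^(2/3) = 6.694 — too large.
Trying y = 1.95 m: A R^(2/3) = 3.763 — close enough.

y_n = 1.95 m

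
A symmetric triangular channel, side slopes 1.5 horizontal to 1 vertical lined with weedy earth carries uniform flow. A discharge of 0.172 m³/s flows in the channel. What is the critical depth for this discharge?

y_c = 0.306 m

At critical depth, Q² T / (g A³) = 1, i.e. A³/T = Q²/g = 0.172²/9.81 = 0.003016.
Try y = 0.226 m: A³/T = 0.0006633 — low.
Try y = 0.35 m: A³/T = 0.005909 — high.
Try y = 0.306 m: A³/T = 0.003018 — close enough.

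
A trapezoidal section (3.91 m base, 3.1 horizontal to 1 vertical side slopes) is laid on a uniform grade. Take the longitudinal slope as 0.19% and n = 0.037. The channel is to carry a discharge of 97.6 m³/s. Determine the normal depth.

Manning's equation rearranged: A R^(2/3) = nQ / (1·√S) = 0.037 × 97.6 / (√0.0019) = 82.85.
At y = 3.14 m: A R^(2/3) = 62.41 — low.
At y = 4.14 m: A R^(2/3) = 118.8 — high.
At y = 3.55 m: A R^(2/3) = 82.88 — ≈ 82.85.

y_n = 3.55 m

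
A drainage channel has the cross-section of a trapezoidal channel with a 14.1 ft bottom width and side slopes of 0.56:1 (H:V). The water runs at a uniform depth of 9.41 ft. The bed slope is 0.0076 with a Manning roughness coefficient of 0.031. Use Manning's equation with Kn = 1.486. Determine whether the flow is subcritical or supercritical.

With bottom width b = 14.1 ft and side slope z = 0.56: A = (b + zy)y = (14.1 + 0.56×9.41)×9.41 = 182.3 ft²; P = b + 2y√(1+z²) = 14.1 + 2×9.41×1.146 = 35.67 ft.
Hydraulic radius R = A/P = 182.3/35.67 = 5.11 ft.
V = (1.486/n) R^(2/3) √S = (1.486/0.031) × 5.11^(2/3) × √0.0076 = 12.4 ft/s. Hydraulic depth D_h = A/T = 182.3/24.64 = 7.397 ft.
Froude number Fr = V/√(g·D_h) = 12.4/√(32.2×7.397) = 0.803, which is less than 1, so the flow is subcritical.

subcritical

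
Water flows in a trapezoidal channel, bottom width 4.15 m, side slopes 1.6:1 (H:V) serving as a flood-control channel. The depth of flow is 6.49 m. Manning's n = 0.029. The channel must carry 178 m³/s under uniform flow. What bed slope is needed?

S = 0.000611

With bottom width b = 4.15 m and side slope z = 1.6: A = (b + zy)y = (4.15 + 1.6×6.49)×6.49 = 94.33 m²; P = b + 2y√(1+z²) = 4.15 + 2×6.49×1.887 = 28.64 m.
Hydraulic radius R = A/P = 94.33/28.64 = 3.293 m.
From Manning's equation, S = [nQ / (1 A R^(2/3))]² = [0.029 × 178 / (1 × 94.33 × 3.293^(2/3))]² = 0.000611.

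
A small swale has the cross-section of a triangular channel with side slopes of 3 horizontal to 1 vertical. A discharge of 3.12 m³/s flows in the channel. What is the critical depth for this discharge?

y_c = 0.739 m

At critical depth, Q² T / (g A³) = 1, i.e. A³/T = Q²/g = 3.12²/9.81 = 0.9923.
Trying y = 0.537 m: A³/T = 0.2009 — short.
Trying y = 0.739 m: A³/T = 0.9918 — close enough.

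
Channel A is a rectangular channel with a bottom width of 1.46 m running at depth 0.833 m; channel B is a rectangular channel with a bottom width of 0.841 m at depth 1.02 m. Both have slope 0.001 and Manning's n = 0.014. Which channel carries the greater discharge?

channel A

Channel A: Flow area A = b·y = 1.46 × 0.833 = 1.216 m². Wetted perimeter P = b + 2y = 1.46 + 2×0.833 = 3.126 m. Hydraulic radius R = A/P = 1.216/3.126 = 0.3891 m. Q_A = (1/0.014)·1.216·0.3891^(2/3)·√0.001 = 1.464 m³/s.
Channel B: Flow area A = b·y = 0.841 × 1.02 = 0.8578 m². Wetted perimeter P = b + 2y = 0.841 + 2×1.02 = 2.881 m. Hydraulic radius R = A/P = 0.8578/2.881 = 0.2978 m. Q_B = (1/0.014)·0.8578·0.2978^(2/3)·√0.001 = 0.864 m³/s.
Q_A = 1.464 m³/s vs Q_B = 0.864 m³/s, so channel A carries more.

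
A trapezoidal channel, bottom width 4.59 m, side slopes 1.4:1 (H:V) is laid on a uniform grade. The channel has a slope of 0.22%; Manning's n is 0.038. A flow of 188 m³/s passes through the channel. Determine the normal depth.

y_n = 5.78 m

Manning's equation rearranged: A R^(2/3) = nQ / (1·√S) = 0.038 × 188 / (√0.0022) = 152.3.
Try y = 6.84 m: A R^(2/3) = 221 — high.
Try y = 4.45 m: A R^(2/3) = 86.77 — low.
Try y = 5.78 m: A R^(2/3) = 152.3 — matches.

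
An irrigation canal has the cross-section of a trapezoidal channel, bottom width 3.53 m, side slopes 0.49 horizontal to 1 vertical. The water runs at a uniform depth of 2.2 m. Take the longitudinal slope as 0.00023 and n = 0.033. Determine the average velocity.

V = 0.52 m/s

With bottom width b = 3.53 m and side slope z = 0.49: A = (b + zy)y = (3.53 + 0.49×2.2)×2.2 = 10.14 m²; P = b + 2y√(1+z²) = 3.53 + 2×2.2×1.114 = 8.43 m.
Hydraulic radius R = A/P = 10.14/8.43 = 1.203 m.
From Manning's equation, V = (1/n) R^(2/3) S^(1/2) = (1/0.033) × 1.203^(2/3) × 0.00023^(1/2) = 0.52 m/s.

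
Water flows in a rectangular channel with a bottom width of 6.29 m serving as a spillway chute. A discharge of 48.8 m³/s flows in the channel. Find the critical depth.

For a rectangular channel, critical depth y_c = (q²/g)^(1/3) where q = Q/b = 48.8/6.29 = 7.758 m²/s.
So y_c = (7.758²/9.81)^(1/3) = 1.83 m.

y_c = 1.83 m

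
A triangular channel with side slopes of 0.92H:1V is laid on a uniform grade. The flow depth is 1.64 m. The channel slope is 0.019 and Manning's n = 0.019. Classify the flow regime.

supercritical

For a triangular section with side slope z = 0.92: A = zy² = 0.92×1.64² = 2.474 m²; P = 2y√(1+z²) = 2×1.64×1.359 = 4.457 m.
Hydraulic radius R = A/P = 2.474/4.457 = 0.5552 m.
V = (1/n) R^(2/3) √S = (1/0.019) × 0.5552^(2/3) × √0.019 = 4.901 m/s. Hydraulic depth D_h = A/T = 2.474/3.018 = 0.82 m.
Froude number Fr = V/√(g·D_h) = 4.901/√(9.81×0.82) = 1.73, which is greater than 1, so the flow is supercritical.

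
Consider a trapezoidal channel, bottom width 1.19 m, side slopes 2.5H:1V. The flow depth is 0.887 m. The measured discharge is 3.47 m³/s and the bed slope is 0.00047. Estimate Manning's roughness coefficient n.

With bottom width b = 1.19 m and side slope z = 2.5: A = (b + zy)y = (1.19 + 2.5×0.887)×0.887 = 3.022 m²; P = b + 2y√(1+z²) = 1.19 + 2×0.887×2.693 = 5.967 m.
Hydraulic radius R = A/P = 3.022/5.967 = 0.5066 m.
Rearranging Manning's equation: n = (1/Q) A R^(2/3) S^(1/2) = (1/3.47) × 3.022 × 0.5066^(2/3) × √0.00047 = 0.012.

n = 0.012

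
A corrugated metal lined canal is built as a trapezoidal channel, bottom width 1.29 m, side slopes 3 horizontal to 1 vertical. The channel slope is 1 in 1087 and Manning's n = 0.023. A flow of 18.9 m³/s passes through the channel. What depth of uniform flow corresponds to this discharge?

y_n = 1.96 m

Manning's equation rearranged: A R^(2/3) = nQ / (1·√S) = 0.023 × 18.9 / (√0.00092) = 14.33.
Try y = 2.15 m: A R^(2/3) = 17.92 — too large.
Try y = 1.37 m: A R^(2/3) = 6.07 — too small.
Try y = 1.96 m: A R^(2/3) = 14.3 — matches.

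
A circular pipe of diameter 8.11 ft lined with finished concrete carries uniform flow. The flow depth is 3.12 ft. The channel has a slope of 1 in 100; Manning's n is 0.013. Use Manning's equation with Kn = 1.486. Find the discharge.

Q = 297 ft³/s

For a circular section of diameter D = 8.11 ft at depth y = 3.12 ft, the central angle is θ = 2 arccos(1 − 2y/D) = 2.676 rad. Then A = (D²/8)(θ − sin θ) = 18.31 ft² and P = Dθ/2 = 10.85 ft.
Hydraulic radius R = A/P = 18.31/10.85 = 1.688 ft.
Manning's equation: Q = (1.486/n) A R^(2/3) S^(1/2) = (1.486/0.013) × 18.31 × 1.688^(2/3) × 0.01^(1/2) = 297 ft³/s.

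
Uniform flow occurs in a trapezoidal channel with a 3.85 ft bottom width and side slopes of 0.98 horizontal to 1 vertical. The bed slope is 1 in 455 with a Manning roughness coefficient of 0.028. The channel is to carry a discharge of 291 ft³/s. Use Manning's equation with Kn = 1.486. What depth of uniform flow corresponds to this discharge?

Manning's equation rearranged: A R^(2/3) = nQ / (1.486·√S) = 0.028 × 291 / (1.486 × √0.002198) = 117.
Try y = 6.91 ft: A R^(2/3) = 158.2 — high.
Try y = 4.86 ft: A R^(2/3) = 74.98 — low.
Try y = 6.01 ft: A R^(2/3) = 117.1 — ≈ 117.

y_n = 6.01 ft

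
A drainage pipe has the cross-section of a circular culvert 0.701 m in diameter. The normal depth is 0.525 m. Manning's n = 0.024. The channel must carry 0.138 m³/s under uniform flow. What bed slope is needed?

S = 0.000906

For a circular section of diameter D = 0.701 m at depth y = 0.525 m, the central angle is θ = 2 arccos(1 − 2y/D) = 4.184 rad. Then A = (D²/8)(θ − sin θ) = 0.31 m² and P = Dθ/2 = 1.466 m.
Hydraulic radius R = A/P = 0.31/1.466 = 0.2114 m.
From Manning's equation, S = [nQ / (1 A R^(2/3))]² = [0.024 × 0.138 / (1 × 0.31 × 0.2114^(2/3))]² = 0.000906.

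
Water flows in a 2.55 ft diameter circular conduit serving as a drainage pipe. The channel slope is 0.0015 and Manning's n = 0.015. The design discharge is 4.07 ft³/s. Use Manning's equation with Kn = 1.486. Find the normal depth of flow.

y_n = 0.924 ft

Manning's equation rearranged: A R^(2/3) = nQ / (1.486·√S) = 0.015 × 4.07 / (1.486 × √0.0015) = 1.061.
Try y = 1.14 ft: A R^(2/3) = 1.558 — too large.
Try y = 0.673 ft: A R^(2/3) = 0.5768 — too small.
Try y = 0.924 ft: A R^(2/3) = 1.062 — close enough.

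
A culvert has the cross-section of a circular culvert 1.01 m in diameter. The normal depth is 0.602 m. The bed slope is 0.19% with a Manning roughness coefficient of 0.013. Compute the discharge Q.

For a circular section of diameter D = 1.01 m at depth y = 0.602 m, the central angle is θ = 2 arccos(1 − 2y/D) = 3.528 rad. Then A = (D²/8)(θ − sin θ) = 0.498 m² and P = Dθ/2 = 1.782 m.
Hydraulic radius R = A/P = 0.498/1.782 = 0.2795 m.
Manning's equation: Q = (1/n) A R^(2/3) S^(1/2) = (1/0.013) × 0.498 × 0.2795^(2/3) × 0.0019^(1/2) = 0.714 m³/s.

Q = 0.714 m³/s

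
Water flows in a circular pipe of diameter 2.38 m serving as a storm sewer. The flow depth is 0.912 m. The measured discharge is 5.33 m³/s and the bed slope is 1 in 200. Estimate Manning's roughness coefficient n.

For a circular section of diameter D = 2.38 m at depth y = 0.912 m, the central angle is θ = 2 arccos(1 − 2y/D) = 2.67 rad. Then A = (D²/8)(θ − sin θ) = 1.569 m² and P = Dθ/2 = 3.177 m.
Hydraulic radius R = A/P = 1.569/3.177 = 0.4938 m.
Rearranging Manning's equation: n = (1/Q) A R^(2/3) S^(1/2) = (1/5.33) × 1.569 × 0.4938^(2/3) × √0.005 = 0.013.

n = 0.013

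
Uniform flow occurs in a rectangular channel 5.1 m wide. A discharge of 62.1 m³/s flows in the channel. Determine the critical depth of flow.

For a rectangular channel, critical depth y_c = (q²/g)^(1/3) where q = Q/b = 62.1/5.1 = 12.18 m²/s.
So y_c = (12.18²/9.81)^(1/3) = 2.47 m.

y_c = 2.47 m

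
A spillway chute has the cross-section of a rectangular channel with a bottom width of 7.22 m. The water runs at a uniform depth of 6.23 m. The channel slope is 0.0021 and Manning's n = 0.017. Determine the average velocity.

Flow area A = b·y = 7.22 × 6.23 = 44.98 m². Wetted perimeter P = b + 2y = 7.22 + 2×6.23 = 19.68 m.
Hydraulic radius R = A/P = 44.98/19.68 = 2.286 m.
From Manning's equation, V = (1/n) R^(2/3) S^(1/2) = (1/0.017) × 2.286^(2/3) × 0.0021^(1/2) = 4.68 m/s.

V = 4.68 m/s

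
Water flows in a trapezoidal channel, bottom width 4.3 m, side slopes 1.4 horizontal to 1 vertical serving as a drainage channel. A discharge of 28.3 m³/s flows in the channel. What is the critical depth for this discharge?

At critical depth, Q² T / (g A³) = 1, i.e. A³/T = Q²/g = 28.3²/9.81 = 81.64.
Trying y = 1.09 m: A³/T = 34.83 — too small.
Trying y = 1.75 m: A³/T = 179.2 — too large.
Trying y = 1.4 m: A³/T = 81.89 — matches.

y_c = 1.4 m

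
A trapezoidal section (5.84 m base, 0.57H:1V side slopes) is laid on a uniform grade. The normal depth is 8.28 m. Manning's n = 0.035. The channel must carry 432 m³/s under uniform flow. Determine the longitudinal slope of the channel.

With bottom width b = 5.84 m and side slope z = 0.57: A = (b + zy)y = (5.84 + 0.57×8.28)×8.28 = 87.43 m²; P = b + 2y√(1+z²) = 5.84 + 2×8.28×1.151 = 24.9 m.
Hydraulic radius R = A/P = 87.43/24.9 = 3.511 m.
From Manning's equation, S = [nQ / (1 A R^(2/3))]² = [0.035 × 432 / (1 × 87.43 × 3.511^(2/3))]² = 0.0056.

S = 0.0056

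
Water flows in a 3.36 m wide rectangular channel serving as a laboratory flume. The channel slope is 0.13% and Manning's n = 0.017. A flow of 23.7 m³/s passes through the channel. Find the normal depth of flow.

Manning's equation rearranged: A R^(2/3) = nQ / (1·√S) = 0.017 × 23.7 / (√0.0013) = 11.17.
Trying y = 2.8 m: A R^(2/3) = 9.719 — low.
Trying y = 3.13 m: A R^(2/3) = 11.16 — close enough.

y_n = 3.13 m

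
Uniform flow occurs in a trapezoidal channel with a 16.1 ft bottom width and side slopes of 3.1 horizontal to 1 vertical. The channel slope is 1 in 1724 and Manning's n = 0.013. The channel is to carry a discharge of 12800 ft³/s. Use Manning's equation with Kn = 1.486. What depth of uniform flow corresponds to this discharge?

Manning's equation rearranged: A R^(2/3) = nQ / (1.486·√S) = 0.013 × 12800 / (1.486 × √0.00058) = 4649.
At y = 19 ft: A R^(2/3) = 6697 — over.
At y = 16.3 ft: A R^(2/3) = 4658 — matches.

y_n = 16.3 ft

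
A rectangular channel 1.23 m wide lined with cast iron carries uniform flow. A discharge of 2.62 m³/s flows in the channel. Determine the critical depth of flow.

For a rectangular channel, critical depth y_c = (q²/g)^(1/3) where q = Q/b = 2.62/1.23 = 2.13 m²/s.
So y_c = (2.13²/9.81)^(1/3) = 0.773 m.

y_c = 0.773 m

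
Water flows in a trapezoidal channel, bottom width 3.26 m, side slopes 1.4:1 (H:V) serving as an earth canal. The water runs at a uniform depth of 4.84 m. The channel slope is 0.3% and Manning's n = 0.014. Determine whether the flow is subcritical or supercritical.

With bottom width b = 3.26 m and side slope z = 1.4: A = (b + zy)y = (3.26 + 1.4×4.84)×4.84 = 48.57 m²; P = b + 2y√(1+z²) = 3.26 + 2×4.84×1.72 = 19.91 m.
Hydraulic radius R = A/P = 48.57/19.91 = 2.439 m.
V = (1/n) R^(2/3) √S = (1/0.014) × 2.439^(2/3) × √0.003 = 7.089 m/s. Hydraulic depth D_h = A/T = 48.57/16.81 = 2.889 m.
Froude number Fr = V/√(g·D_h) = 7.089/√(9.81×2.889) = 1.33, which is greater than 1, so the flow is supercritical.

supercritical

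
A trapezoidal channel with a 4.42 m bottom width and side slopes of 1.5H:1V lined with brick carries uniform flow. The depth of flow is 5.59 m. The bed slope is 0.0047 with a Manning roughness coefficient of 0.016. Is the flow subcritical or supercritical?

supercritical

With bottom width b = 4.42 m and side slope z = 1.5: A = (b + zy)y = (4.42 + 1.5×5.59)×5.59 = 71.58 m²; P = b + 2y√(1+z²) = 4.42 + 2×5.59×1.803 = 24.58 m.
Hydraulic radius R = A/P = 71.58/24.58 = 2.913 m.
V = (1/n) R^(2/3) √S = (1/0.016) × 2.913^(2/3) × √0.0047 = 8.739 m/s. Hydraulic depth D_h = A/T = 71.58/21.19 = 3.378 m.
Froude number Fr = V/√(g·D_h) = 8.739/√(9.81×3.378) = 1.52, which is greater than 1, so the flow is supercritical.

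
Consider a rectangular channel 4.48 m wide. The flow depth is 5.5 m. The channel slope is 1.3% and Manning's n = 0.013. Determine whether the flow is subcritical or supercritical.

Flow area A = b·y = 4.48 × 5.5 = 24.64 m². Wetted perimeter P = b + 2y = 4.48 + 2×5.5 = 15.48 m.
Hydraulic radius R = A/P = 24.64/15.48 = 1.592 m.
V = (1/n) R^(2/3) √S = (1/0.013) × 1.592^(2/3) × √0.013 = 11.96 m/s. Hydraulic depth D_h = A/T = 24.64/4.48 = 5.5 m.
Froude number Fr = V/√(g·D_h) = 11.96/√(9.81×5.5) = 1.63, which is greater than 1, so the flow is supercritical.

supercritical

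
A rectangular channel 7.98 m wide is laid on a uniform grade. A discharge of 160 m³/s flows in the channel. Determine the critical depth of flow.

For a rectangular channel, critical depth y_c = (q²/g)^(1/3) where q = Q/b = 160/7.98 = 20.05 m²/s.
So y_c = (20.05²/9.81)^(1/3) = 3.45 m.

y_c = 3.45 m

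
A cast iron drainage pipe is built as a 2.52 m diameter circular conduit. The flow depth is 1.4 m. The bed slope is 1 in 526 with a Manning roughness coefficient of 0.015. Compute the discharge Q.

Q = 6.34 m³/s

For a circular section of diameter D = 2.52 m at depth y = 1.4 m, the central angle is θ = 2 arccos(1 − 2y/D) = 3.364 rad. Then A = (D²/8)(θ − sin θ) = 2.846 m² and P = Dθ/2 = 4.239 m.
Hydraulic radius R = A/P = 2.846/4.239 = 0.6714 m.
Manning's equation: Q = (1/n) A R^(2/3) S^(1/2) = (1/0.015) × 2.846 × 0.6714^(2/3) × 0.001901^(1/2) = 6.34 m³/s.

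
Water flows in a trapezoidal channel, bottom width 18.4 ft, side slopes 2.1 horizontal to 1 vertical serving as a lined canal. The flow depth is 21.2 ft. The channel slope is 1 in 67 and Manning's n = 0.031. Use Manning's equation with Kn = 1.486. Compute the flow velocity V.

With bottom width b = 18.4 ft and side slope z = 2.1: A = (b + zy)y = (18.4 + 2.1×21.2)×21.2 = 1334 ft²; P = b + 2y√(1+z²) = 18.4 + 2×21.2×2.326 = 117 ft.
Hydraulic radius R = A/P = 1334/117 = 11.4 ft.
From Manning's equation, V = (1.486/n) R^(2/3) S^(1/2) = (1.486/0.031) × 11.4^(2/3) × 0.01493^(1/2) = 29.7 ft/s.

V = 29.7 ft/s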